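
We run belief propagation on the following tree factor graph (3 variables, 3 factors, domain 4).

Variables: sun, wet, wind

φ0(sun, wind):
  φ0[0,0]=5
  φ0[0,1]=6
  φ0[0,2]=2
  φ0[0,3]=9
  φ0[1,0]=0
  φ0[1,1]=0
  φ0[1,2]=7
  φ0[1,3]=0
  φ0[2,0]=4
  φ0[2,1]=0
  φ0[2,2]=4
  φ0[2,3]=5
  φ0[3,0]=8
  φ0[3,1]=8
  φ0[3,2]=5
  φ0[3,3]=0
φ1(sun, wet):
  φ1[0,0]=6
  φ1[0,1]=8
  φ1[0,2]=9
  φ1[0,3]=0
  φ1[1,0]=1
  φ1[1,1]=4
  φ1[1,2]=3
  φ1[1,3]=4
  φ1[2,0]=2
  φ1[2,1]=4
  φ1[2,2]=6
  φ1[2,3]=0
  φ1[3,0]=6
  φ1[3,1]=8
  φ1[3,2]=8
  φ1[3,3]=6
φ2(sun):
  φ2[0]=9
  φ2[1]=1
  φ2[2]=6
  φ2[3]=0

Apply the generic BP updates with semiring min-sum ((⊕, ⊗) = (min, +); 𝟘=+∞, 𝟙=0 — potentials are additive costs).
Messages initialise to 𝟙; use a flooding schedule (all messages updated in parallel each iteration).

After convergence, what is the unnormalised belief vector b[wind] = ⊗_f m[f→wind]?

b[wind] = [2, 2, 9, 2]

init: all messages = 𝟙 over 4 values
r1 m[φ0→sun] = [2, 0, 0, 0]
r1 m[φ0→wind] = [0, 0, 2, 0]
r1 m[φ1→sun] = [0, 1, 0, 6]
r1 m[φ1→wet] = [1, 4, 3, 0]
r1 m[φ2→sun] = [9, 1, 6, 0]
r1 m[sun→φ0] = [0, 0, 0, 0]
r1 m[sun→φ1] = [0, 0, 0, 0]
r1 m[sun→φ2] = [0, 0, 0, 0]
r1 m[wet→φ1] = [0, 0, 0, 0]
r1 m[wind→φ0] = [0, 0, 0, 0]
r2 m[φ0→sun] = [2, 0, 0, 0]
r2 m[φ0→wind] = [0, 0, 2, 0]
r2 m[φ1→sun] = [0, 1, 0, 6]
r2 m[φ1→wet] = [1, 4, 3, 0]
r2 m[φ2→sun] = [9, 1, 6, 0]
r2 m[sun→φ0] = [9, 2, 6, 6]
r2 m[sun→φ1] = [11, 1, 6, 0]
r2 m[sun→φ2] = [2, 1, 0, 6]
r2 m[wet→φ1] = [0, 0, 0, 0]
r2 m[wind→φ0] = [0, 0, 0, 0]
r3 m[φ0→sun] = [2, 0, 0, 0]
r3 m[φ0→wind] = [2, 2, 9, 2]
r3 m[φ1→sun] = [0, 1, 0, 6]
r3 m[φ1→wet] = [2, 5, 4, 5]
r3 m[φ2→sun] = [9, 1, 6, 0]
r3 m[sun→φ0] = [9, 2, 6, 6]
r3 m[sun→φ1] = [11, 1, 6, 0]
r3 m[sun→φ2] = [2, 1, 0, 6]
r3 m[wet→φ1] = [0, 0, 0, 0]
r3 m[wind→φ0] = [0, 0, 0, 0]
r4 m[φ0→sun] = [2, 0, 0, 0]
r4 m[φ0→wind] = [2, 2, 9, 2]
r4 m[φ1→sun] = [0, 1, 0, 6]
r4 m[φ1→wet] = [2, 5, 4, 5]
r4 m[φ2→sun] = [9, 1, 6, 0]
r4 m[sun→φ0] = [9, 2, 6, 6]
r4 m[sun→φ1] = [11, 1, 6, 0]
r4 m[sun→φ2] = [2, 1, 0, 6]
r4 m[wet→φ1] = [0, 0, 0, 0]
r4 m[wind→φ0] = [0, 0, 0, 0]
fixed point reached at round 4
b[wind] = ⊗ incoming = [2, 2, 9, 2]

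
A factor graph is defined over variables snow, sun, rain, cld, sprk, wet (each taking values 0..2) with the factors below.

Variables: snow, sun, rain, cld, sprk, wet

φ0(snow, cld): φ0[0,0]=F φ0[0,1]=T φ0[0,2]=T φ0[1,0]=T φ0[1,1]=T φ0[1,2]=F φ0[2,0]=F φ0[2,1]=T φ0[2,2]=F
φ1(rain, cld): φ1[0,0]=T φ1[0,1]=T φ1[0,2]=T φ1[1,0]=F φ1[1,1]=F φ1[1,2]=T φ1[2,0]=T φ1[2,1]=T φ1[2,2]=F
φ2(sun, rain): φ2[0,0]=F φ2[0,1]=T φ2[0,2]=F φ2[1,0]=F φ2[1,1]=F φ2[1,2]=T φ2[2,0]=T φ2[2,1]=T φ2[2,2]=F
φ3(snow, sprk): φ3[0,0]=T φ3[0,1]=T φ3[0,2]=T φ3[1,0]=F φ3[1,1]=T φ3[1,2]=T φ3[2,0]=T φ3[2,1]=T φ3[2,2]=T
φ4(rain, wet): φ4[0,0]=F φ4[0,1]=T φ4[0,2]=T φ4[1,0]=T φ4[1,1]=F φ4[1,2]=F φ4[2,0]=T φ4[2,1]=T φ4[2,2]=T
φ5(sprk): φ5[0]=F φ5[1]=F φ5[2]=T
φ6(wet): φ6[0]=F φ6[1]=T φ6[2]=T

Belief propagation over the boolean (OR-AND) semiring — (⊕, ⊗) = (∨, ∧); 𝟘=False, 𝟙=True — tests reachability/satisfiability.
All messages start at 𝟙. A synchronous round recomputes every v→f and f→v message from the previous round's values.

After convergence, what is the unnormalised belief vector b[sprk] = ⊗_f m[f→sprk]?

b[sprk] = [F, F, T]

init: all messages = 𝟙 over 3 values
r1 m[φ0→snow] = [T, T, T]
r1 m[φ0→cld] = [T, T, T]
r1 m[φ1→rain] = [T, T, T]
r1 m[φ1→cld] = [T, T, T]
r1 m[φ2→sun] = [T, T, T]
r1 m[φ2→rain] = [T, T, T]
r1 m[φ3→snow] = [T, T, T]
r1 m[φ3→sprk] = [T, T, T]
r1 m[φ4→rain] = [T, T, T]
r1 m[φ4→wet] = [T, T, T]
r1 m[φ5→sprk] = [F, F, T]
r1 m[φ6→wet] = [F, T, T]
r1 m[snow→φ0] = [T, T, T]
r1 m[snow→φ3] = [T, T, T]
r1 m[sun→φ2] = [T, T, T]
r1 m[rain→φ1] = [T, T, T]
r1 m[rain→φ2] = [T, T, T]
r1 m[rain→φ4] = [T, T, T]
r1 m[cld→φ0] = [T, T, T]
r1 m[cld→φ1] = [T, T, T]
r1 m[sprk→φ3] = [T, T, T]
r1 m[sprk→φ5] = [T, T, T]
r1 m[wet→φ4] = [T, T, T]
r1 m[wet→φ6] = [T, T, T]
r2 m[φ0→snow] = [T, T, T]
r2 m[φ0→cld] = [T, T, T]
r2 m[φ1→rain] = [T, T, T]
r2 m[φ1→cld] = [T, T, T]
r2 m[φ2→sun] = [T, T, T]
r2 m[φ2→rain] = [T, T, T]
r2 m[φ3→snow] = [T, T, T]
r2 m[φ3→sprk] = [T, T, T]
r2 m[φ4→rain] = [T, T, T]
r2 m[φ4→wet] = [T, T, T]
r2 m[φ5→sprk] = [F, F, T]
r2 m[φ6→wet] = [F, T, T]
r2 m[snow→φ0] = [T, T, T]
r2 m[snow→φ3] = [T, T, T]
r2 m[sun→φ2] = [T, T, T]
r2 m[rain→φ1] = [T, T, T]
r2 m[rain→φ2] = [T, T, T]
r2 m[rain→φ4] = [T, T, T]
r2 m[cld→φ0] = [T, T, T]
r2 m[cld→φ1] = [T, T, T]
r2 m[sprk→φ3] = [F, F, T]
r2 m[sprk→φ5] = [T, T, T]
r2 m[wet→φ4] = [F, T, T]
r2 m[wet→φ6] = [T, T, T]
r3 m[φ0→snow] = [T, T, T]
r3 m[φ0→cld] = [T, T, T]
r3 m[φ1→rain] = [T, T, T]
r3 m[φ1→cld] = [T, T, T]
r3 m[φ2→sun] = [T, T, T]
r3 m[φ2→rain] = [T, T, T]
r3 m[φ3→snow] = [T, T, T]
r3 m[φ3→sprk] = [T, T, T]
r3 m[φ4→rain] = [T, F, T]
r3 m[φ4→wet] = [T, T, T]
r3 m[φ5→sprk] = [F, F, T]
r3 m[φ6→wet] = [F, T, T]
r3 m[snow→φ0] = [T, T, T]
r3 m[snow→φ3] = [T, T, T]
r3 m[sun→φ2] = [T, T, T]
r3 m[rain→φ1] = [T, T, T]
r3 m[rain→φ2] = [T, T, T]
r3 m[rain→φ4] = [T, T, T]
r3 m[cld→φ0] = [T, T, T]
r3 m[cld→φ1] = [T, T, T]
r3 m[sprk→φ3] = [F, F, T]
r3 m[sprk→φ5] = [T, T, T]
r3 m[wet→φ4] = [F, T, T]
r3 m[wet→φ6] = [T, T, T]
r4 m[φ0→snow] = [T, T, T]
r4 m[φ0→cld] = [T, T, T]
r4 m[φ1→rain] = [T, T, T]
r4 m[φ1→cld] = [T, T, T]
r4 m[φ2→sun] = [T, T, T]
r4 m[φ2→rain] = [T, T, T]
r4 m[φ3→snow] = [T, T, T]
r4 m[φ3→sprk] = [T, T, T]
r4 m[φ4→rain] = [T, F, T]
r4 m[φ4→wet] = [T, T, T]
r4 m[φ5→sprk] = [F, F, T]
r4 m[φ6→wet] = [F, T, T]
r4 m[snow→φ0] = [T, T, T]
r4 m[snow→φ3] = [T, T, T]
r4 m[sun→φ2] = [T, T, T]
r4 m[rain→φ1] = [T, F, T]
r4 m[rain→φ2] = [T, F, T]
r4 m[rain→φ4] = [T, T, T]
r4 m[cld→φ0] = [T, T, T]
r4 m[cld→φ1] = [T, T, T]
r4 m[sprk→φ3] = [F, F, T]
r4 m[sprk→φ5] = [T, T, T]
r4 m[wet→φ4] = [F, T, T]
r4 m[wet→φ6] = [T, T, T]
r5 m[φ0→snow] = [T, T, T]
r5 m[φ0→cld] = [T, T, T]
r5 m[φ1→rain] = [T, T, T]
r5 m[φ1→cld] = [T, T, T]
r5 m[φ2→sun] = [F, T, T]
r5 m[φ2→rain] = [T, T, T]
r5 m[φ3→snow] = [T, T, T]
r5 m[φ3→sprk] = [T, T, T]
r5 m[φ4→rain] = [T, F, T]
r5 m[φ4→wet] = [T, T, T]
r5 m[φ5→sprk] = [F, F, T]
r5 m[φ6→wet] = [F, T, T]
r5 m[snow→φ0] = [T, T, T]
r5 m[snow→φ3] = [T, T, T]
r5 m[sun→φ2] = [T, T, T]
r5 m[rain→φ1] = [T, F, T]
r5 m[rain→φ2] = [T, F, T]
r5 m[rain→φ4] = [T, T, T]
r5 m[cld→φ0] = [T, T, T]
r5 m[cld→φ1] = [T, T, T]
r5 m[sprk→φ3] = [F, F, T]
r5 m[sprk→φ5] = [T, T, T]
r5 m[wet→φ4] = [F, T, T]
r5 m[wet→φ6] = [T, T, T]
r6 m[φ0→snow] = [T, T, T]
r6 m[φ0→cld] = [T, T, T]
r6 m[φ1→rain] = [T, T, T]
r6 m[φ1→cld] = [T, T, T]
r6 m[φ2→sun] = [F, T, T]
r6 m[φ2→rain] = [T, T, T]
r6 m[φ3→snow] = [T, T, T]
r6 m[φ3→sprk] = [T, T, T]
r6 m[φ4→rain] = [T, F, T]
r6 m[φ4→wet] = [T, T, T]
r6 m[φ5→sprk] = [F, F, T]
r6 m[φ6→wet] = [F, T, T]
r6 m[snow→φ0] = [T, T, T]
r6 m[snow→φ3] = [T, T, T]
r6 m[sun→φ2] = [T, T, T]
r6 m[rain→φ1] = [T, F, T]
r6 m[rain→φ2] = [T, F, T]
r6 m[rain→φ4] = [T, T, T]
r6 m[cld→φ0] = [T, T, T]
r6 m[cld→φ1] = [T, T, T]
r6 m[sprk→φ3] = [F, F, T]
r6 m[sprk→φ5] = [T, T, T]
r6 m[wet→φ4] = [F, T, T]
r6 m[wet→φ6] = [T, T, T]
fixed point reached at round 6
b[sprk] = ⊗ incoming = [F, F, T]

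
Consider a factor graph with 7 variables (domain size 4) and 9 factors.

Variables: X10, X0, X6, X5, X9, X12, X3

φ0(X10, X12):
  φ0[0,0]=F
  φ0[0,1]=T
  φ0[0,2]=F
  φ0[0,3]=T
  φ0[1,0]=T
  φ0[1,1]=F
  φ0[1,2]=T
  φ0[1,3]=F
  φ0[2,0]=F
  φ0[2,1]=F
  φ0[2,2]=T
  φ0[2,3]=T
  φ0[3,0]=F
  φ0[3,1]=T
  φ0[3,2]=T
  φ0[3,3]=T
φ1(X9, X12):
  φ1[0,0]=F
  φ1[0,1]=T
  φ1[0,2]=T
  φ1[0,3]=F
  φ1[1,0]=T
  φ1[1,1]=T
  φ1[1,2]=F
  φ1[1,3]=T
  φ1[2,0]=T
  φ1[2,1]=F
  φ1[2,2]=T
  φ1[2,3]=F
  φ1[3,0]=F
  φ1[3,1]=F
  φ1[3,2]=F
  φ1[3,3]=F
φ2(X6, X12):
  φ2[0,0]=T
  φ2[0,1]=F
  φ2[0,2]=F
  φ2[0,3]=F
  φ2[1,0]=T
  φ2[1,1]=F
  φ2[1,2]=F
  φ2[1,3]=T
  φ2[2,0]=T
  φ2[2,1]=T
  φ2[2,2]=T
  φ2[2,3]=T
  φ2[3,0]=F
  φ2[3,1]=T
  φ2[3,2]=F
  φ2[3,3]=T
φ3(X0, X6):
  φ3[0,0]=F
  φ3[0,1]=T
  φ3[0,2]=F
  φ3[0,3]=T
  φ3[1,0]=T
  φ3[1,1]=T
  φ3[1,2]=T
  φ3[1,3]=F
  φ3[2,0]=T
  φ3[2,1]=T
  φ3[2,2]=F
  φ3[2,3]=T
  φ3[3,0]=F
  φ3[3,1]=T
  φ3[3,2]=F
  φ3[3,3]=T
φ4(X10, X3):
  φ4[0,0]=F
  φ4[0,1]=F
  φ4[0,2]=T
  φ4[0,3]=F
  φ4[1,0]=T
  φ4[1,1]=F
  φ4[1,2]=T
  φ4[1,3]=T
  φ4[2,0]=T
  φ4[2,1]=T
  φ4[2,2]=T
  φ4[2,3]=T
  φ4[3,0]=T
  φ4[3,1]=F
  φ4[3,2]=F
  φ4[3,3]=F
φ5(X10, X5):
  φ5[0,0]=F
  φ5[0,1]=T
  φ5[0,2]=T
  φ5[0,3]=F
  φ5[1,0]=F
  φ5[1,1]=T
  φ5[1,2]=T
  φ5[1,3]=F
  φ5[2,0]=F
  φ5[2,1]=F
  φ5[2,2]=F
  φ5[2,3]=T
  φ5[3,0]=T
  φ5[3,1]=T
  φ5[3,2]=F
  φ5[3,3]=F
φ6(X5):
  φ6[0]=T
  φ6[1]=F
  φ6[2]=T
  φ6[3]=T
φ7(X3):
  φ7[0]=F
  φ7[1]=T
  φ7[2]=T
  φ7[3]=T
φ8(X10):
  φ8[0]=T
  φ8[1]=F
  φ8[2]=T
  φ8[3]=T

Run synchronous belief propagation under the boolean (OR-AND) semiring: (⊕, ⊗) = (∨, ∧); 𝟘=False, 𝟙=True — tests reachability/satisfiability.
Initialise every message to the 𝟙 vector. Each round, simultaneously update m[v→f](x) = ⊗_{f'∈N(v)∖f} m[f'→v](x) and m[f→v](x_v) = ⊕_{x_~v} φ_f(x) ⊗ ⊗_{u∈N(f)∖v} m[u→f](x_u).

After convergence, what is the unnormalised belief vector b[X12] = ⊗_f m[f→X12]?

init: all messages = 𝟙 over 4 values
r1 m[φ0→X10] = [T, T, T, T]
r1 m[φ0→X12] = [T, T, T, T]
r1 m[φ1→X9] = [T, T, T, F]
r1 m[φ1→X12] = [T, T, T, T]
r1 m[φ2→X6] = [T, T, T, T]
r1 m[φ2→X12] = [T, T, T, T]
r1 m[φ3→X0] = [T, T, T, T]
r1 m[φ3→X6] = [T, T, T, T]
r1 m[φ4→X10] = [T, T, T, T]
r1 m[φ4→X3] = [T, T, T, T]
r1 m[φ5→X10] = [T, T, T, T]
r1 m[φ5→X5] = [T, T, T, T]
r1 m[φ6→X5] = [T, F, T, T]
r1 m[φ7→X3] = [F, T, T, T]
r1 m[φ8→X10] = [T, F, T, T]
r1 m[X10→φ0] = [T, T, T, T]
r1 m[X10→φ4] = [T, T, T, T]
r1 m[X10→φ5] = [T, T, T, T]
r1 m[X10→φ8] = [T, T, T, T]
r1 m[X0→φ3] = [T, T, T, T]
r1 m[X6→φ2] = [T, T, T, T]
r1 m[X6→φ3] = [T, T, T, T]
r1 m[X5→φ5] = [T, T, T, T]
r1 m[X5→φ6] = [T, T, T, T]
r1 m[X9→φ1] = [T, T, T, T]
r1 m[X12→φ0] = [T, T, T, T]
r1 m[X12→φ1] = [T, T, T, T]
r1 m[X12→φ2] = [T, T, T, T]
r1 m[X3→φ4] = [T, T, T, T]
r1 m[X3→φ7] = [T, T, T, T]
r2 m[φ0→X10] = [T, T, T, T]
r2 m[φ0→X12] = [T, T, T, T]
r2 m[φ1→X9] = [T, T, T, F]
r2 m[φ1→X12] = [T, T, T, T]
r2 m[φ2→X6] = [T, T, T, T]
r2 m[φ2→X12] = [T, T, T, T]
r2 m[φ3→X0] = [T, T, T, T]
r2 m[φ3→X6] = [T, T, T, T]
r2 m[φ4→X10] = [T, T, T, T]
r2 m[φ4→X3] = [T, T, T, T]
r2 m[φ5→X10] = [T, T, T, T]
r2 m[φ5→X5] = [T, T, T, T]
r2 m[φ6→X5] = [T, F, T, T]
r2 m[φ7→X3] = [F, T, T, T]
r2 m[φ8→X10] = [T, F, T, T]
r2 m[X10→φ0] = [T, F, T, T]
r2 m[X10→φ4] = [T, F, T, T]
r2 m[X10→φ5] = [T, F, T, T]
r2 m[X10→φ8] = [T, T, T, T]
r2 m[X0→φ3] = [T, T, T, T]
r2 m[X6→φ2] = [T, T, T, T]
r2 m[X6→φ3] = [T, T, T, T]
r2 m[X5→φ5] = [T, F, T, T]
r2 m[X5→φ6] = [T, T, T, T]
r2 m[X9→φ1] = [T, T, T, T]
r2 m[X12→φ0] = [T, T, T, T]
r2 m[X12→φ1] = [T, T, T, T]
r2 m[X12→φ2] = [T, T, T, T]
r2 m[X3→φ4] = [F, T, T, T]
r2 m[X3→φ7] = [T, T, T, T]
r3 m[φ0→X10] = [T, T, T, T]
r3 m[φ0→X12] = [F, T, T, T]
r3 m[φ1→X9] = [T, T, T, F]
r3 m[φ1→X12] = [T, T, T, T]
r3 m[φ2→X6] = [T, T, T, T]
r3 m[φ2→X12] = [T, T, T, T]
r3 m[φ3→X0] = [T, T, T, T]
r3 m[φ3→X6] = [T, T, T, T]
r3 m[φ4→X10] = [T, T, T, F]
r3 m[φ4→X3] = [T, T, T, T]
r3 m[φ5→X10] = [T, T, T, T]
r3 m[φ5→X5] = [T, T, T, T]
r3 m[φ6→X5] = [T, F, T, T]
r3 m[φ7→X3] = [F, T, T, T]
r3 m[φ8→X10] = [T, F, T, T]
r3 m[X10→φ0] = [T, F, T, T]
r3 m[X10→φ4] = [T, F, T, T]
r3 m[X10→φ5] = [T, F, T, T]
r3 m[X10→φ8] = [T, T, T, T]
r3 m[X0→φ3] = [T, T, T, T]
r3 m[X6→φ2] = [T, T, T, T]
r3 m[X6→φ3] = [T, T, T, T]
r3 m[X5→φ5] = [T, F, T, T]
r3 m[X5→φ6] = [T, T, T, T]
r3 m[X9→φ1] = [T, T, T, T]
r3 m[X12→φ0] = [T, T, T, T]
r3 m[X12→φ1] = [T, T, T, T]
r3 m[X12→φ2] = [T, T, T, T]
r3 m[X3→φ4] = [F, T, T, T]
r3 m[X3→φ7] = [T, T, T, T]
r4 m[φ0→X10] = [T, T, T, T]
r4 m[φ0→X12] = [F, T, T, T]
r4 m[φ1→X9] = [T, T, T, F]
r4 m[φ1→X12] = [T, T, T, T]
r4 m[φ2→X6] = [T, T, T, T]
r4 m[φ2→X12] = [T, T, T, T]
r4 m[φ3→X0] = [T, T, T, T]
r4 m[φ3→X6] = [T, T, T, T]
r4 m[φ4→X10] = [T, T, T, F]
r4 m[φ4→X3] = [T, T, T, T]
r4 m[φ5→X10] = [T, T, T, T]
r4 m[φ5→X5] = [T, T, T, T]
r4 m[φ6→X5] = [T, F, T, T]
r4 m[φ7→X3] = [F, T, T, T]
r4 m[φ8→X10] = [T, F, T, T]
r4 m[X10→φ0] = [T, F, T, F]
r4 m[X10→φ4] = [T, F, T, T]
r4 m[X10→φ5] = [T, F, T, F]
r4 m[X10→φ8] = [T, T, T, F]
r4 m[X0→φ3] = [T, T, T, T]
r4 m[X6→φ2] = [T, T, T, T]
r4 m[X6→φ3] = [T, T, T, T]
r4 m[X5→φ5] = [T, F, T, T]
r4 m[X5→φ6] = [T, T, T, T]
r4 m[X9→φ1] = [T, T, T, T]
r4 m[X12→φ0] = [T, T, T, T]
r4 m[X12→φ1] = [F, T, T, T]
r4 m[X12→φ2] = [F, T, T, T]
r4 m[X3→φ4] = [F, T, T, T]
r4 m[X3→φ7] = [T, T, T, T]
r5 m[φ0→X10] = [T, T, T, T]
r5 m[φ0→X12] = [F, T, T, T]
r5 m[φ1→X9] = [T, T, T, F]
r5 m[φ1→X12] = [T, T, T, T]
r5 m[φ2→X6] = [F, T, T, T]
r5 m[φ2→X12] = [T, T, T, T]
r5 m[φ3→X0] = [T, T, T, T]
r5 m[φ3→X6] = [T, T, T, T]
r5 m[φ4→X10] = [T, T, T, F]
r5 m[φ4→X3] = [T, T, T, T]
r5 m[φ5→X10] = [T, T, T, T]
r5 m[φ5→X5] = [F, T, T, T]
r5 m[φ6→X5] = [T, F, T, T]
r5 m[φ7→X3] = [F, T, T, T]
r5 m[φ8→X10] = [T, F, T, T]
r5 m[X10→φ0] = [T, F, T, F]
r5 m[X10→φ4] = [T, F, T, T]
r5 m[X10→φ5] = [T, F, T, F]
r5 m[X10→φ8] = [T, T, T, F]
r5 m[X0→φ3] = [T, T, T, T]
r5 m[X6→φ2] = [T, T, T, T]
r5 m[X6→φ3] = [T, T, T, T]
r5 m[X5→φ5] = [T, F, T, T]
r5 m[X5→φ6] = [T, T, T, T]
r5 m[X9→φ1] = [T, T, T, T]
r5 m[X12→φ0] = [T, T, T, T]
r5 m[X12→φ1] = [F, T, T, T]
r5 m[X12→φ2] = [F, T, T, T]
r5 m[X3→φ4] = [F, T, T, T]
r5 m[X3→φ7] = [T, T, T, T]
r6 m[φ0→X10] = [T, T, T, T]
r6 m[φ0→X12] = [F, T, T, T]
r6 m[φ1→X9] = [T, T, T, F]
r6 m[φ1→X12] = [T, T, T, T]
r6 m[φ2→X6] = [F, T, T, T]
r6 m[φ2→X12] = [T, T, T, T]
r6 m[φ3→X0] = [T, T, T, T]
r6 m[φ3→X6] = [T, T, T, T]
r6 m[φ4→X10] = [T, T, T, F]
r6 m[φ4→X3] = [T, T, T, T]
r6 m[φ5→X10] = [T, T, T, T]
r6 m[φ5→X5] = [F, T, T, T]
r6 m[φ6→X5] = [T, F, T, T]
r6 m[φ7→X3] = [F, T, T, T]
r6 m[φ8→X10] = [T, F, T, T]
r6 m[X10→φ0] = [T, F, T, F]
r6 m[X10→φ4] = [T, F, T, T]
r6 m[X10→φ5] = [T, F, T, F]
r6 m[X10→φ8] = [T, T, T, F]
r6 m[X0→φ3] = [T, T, T, T]
r6 m[X6→φ2] = [T, T, T, T]
r6 m[X6→φ3] = [F, T, T, T]
r6 m[X5→φ5] = [T, F, T, T]
r6 m[X5→φ6] = [F, T, T, T]
r6 m[X9→φ1] = [T, T, T, T]
r6 m[X12→φ0] = [T, T, T, T]
r6 m[X12→φ1] = [F, T, T, T]
r6 m[X12→φ2] = [F, T, T, T]
r6 m[X3→φ4] = [F, T, T, T]
r6 m[X3→φ7] = [T, T, T, T]
r7 m[φ0→X10] = [T, T, T, T]
r7 m[φ0→X12] = [F, T, T, T]
r7 m[φ1→X9] = [T, T, T, F]
r7 m[φ1→X12] = [T, T, T, T]
r7 m[φ2→X6] = [F, T, T, T]
r7 m[φ2→X12] = [T, T, T, T]
r7 m[φ3→X0] = [T, T, T, T]
r7 m[φ3→X6] = [T, T, T, T]
r7 m[φ4→X10] = [T, T, T, F]
r7 m[φ4→X3] = [T, T, T, T]
r7 m[φ5→X10] = [T, T, T, T]
r7 m[φ5→X5] = [F, T, T, T]
r7 m[φ6→X5] = [T, F, T, T]
r7 m[φ7→X3] = [F, T, T, T]
r7 m[φ8→X10] = [T, F, T, T]
r7 m[X10→φ0] = [T, F, T, F]
r7 m[X10→φ4] = [T, F, T, T]
r7 m[X10→φ5] = [T, F, T, F]
r7 m[X10→φ8] = [T, T, T, F]
r7 m[X0→φ3] = [T, T, T, T]
r7 m[X6→φ2] = [T, T, T, T]
r7 m[X6→φ3] = [F, T, T, T]
r7 m[X5→φ5] = [T, F, T, T]
r7 m[X5→φ6] = [F, T, T, T]
r7 m[X9→φ1] = [T, T, T, T]
r7 m[X12→φ0] = [T, T, T, T]
r7 m[X12→φ1] = [F, T, T, T]
r7 m[X12→φ2] = [F, T, T, T]
r7 m[X3→φ4] = [F, T, T, T]
r7 m[X3→φ7] = [T, T, T, T]
fixed point reached at round 7
b[X12] = ⊗ incoming = [F, T, T, T]

b[X12] = [F, T, T, T]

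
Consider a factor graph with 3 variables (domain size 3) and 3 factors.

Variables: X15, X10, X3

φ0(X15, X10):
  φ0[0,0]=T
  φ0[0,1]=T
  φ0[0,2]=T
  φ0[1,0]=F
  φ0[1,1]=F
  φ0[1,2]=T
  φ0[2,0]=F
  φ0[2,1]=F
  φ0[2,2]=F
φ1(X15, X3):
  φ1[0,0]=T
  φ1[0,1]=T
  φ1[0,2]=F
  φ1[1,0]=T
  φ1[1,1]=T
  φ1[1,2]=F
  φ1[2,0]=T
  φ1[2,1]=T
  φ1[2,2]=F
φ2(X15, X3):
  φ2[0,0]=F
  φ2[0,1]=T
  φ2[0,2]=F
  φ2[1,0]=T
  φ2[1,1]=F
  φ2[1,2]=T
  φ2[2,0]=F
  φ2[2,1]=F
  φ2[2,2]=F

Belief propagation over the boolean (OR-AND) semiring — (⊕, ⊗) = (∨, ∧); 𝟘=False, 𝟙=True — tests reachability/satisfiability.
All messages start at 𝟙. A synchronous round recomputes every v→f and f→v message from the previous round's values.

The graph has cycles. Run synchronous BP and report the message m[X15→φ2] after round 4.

message @ round 4 = [T, T, F]

init: all messages = 𝟙 over 3 values
r1 m[φ0→X15] = [T, T, F]
r1 m[φ0→X10] = [T, T, T]
r1 m[φ1→X15] = [T, T, T]
r1 m[φ1→X3] = [T, T, F]
r1 m[φ2→X15] = [T, T, F]
r1 m[φ2→X3] = [T, T, T]
r1 m[X15→φ0] = [T, T, T]
r1 m[X15→φ1] = [T, T, T]
r1 m[X15→φ2] = [T, T, T]
r1 m[X10→φ0] = [T, T, T]
r1 m[X3→φ1] = [T, T, T]
r1 m[X3→φ2] = [T, T, T]
r2 m[φ0→X15] = [T, T, F]
r2 m[φ0→X10] = [T, T, T]
r2 m[φ1→X15] = [T, T, T]
r2 m[φ1→X3] = [T, T, F]
r2 m[φ2→X15] = [T, T, F]
r2 m[φ2→X3] = [T, T, T]
r2 m[X15→φ0] = [T, T, F]
r2 m[X15→φ1] = [T, T, F]
r2 m[X15→φ2] = [T, T, F]
r2 m[X10→φ0] = [T, T, T]
r2 m[X3→φ1] = [T, T, T]
r2 m[X3→φ2] = [T, T, F]
r3 m[φ0→X15] = [T, T, F]
r3 m[φ0→X10] = [T, T, T]
r3 m[φ1→X15] = [T, T, T]
r3 m[φ1→X3] = [T, T, F]
r3 m[φ2→X15] = [T, T, F]
r3 m[φ2→X3] = [T, T, T]
r3 m[X15→φ0] = [T, T, F]
r3 m[X15→φ1] = [T, T, F]
r3 m[X15→φ2] = [T, T, F]
r3 m[X10→φ0] = [T, T, T]
r3 m[X3→φ1] = [T, T, T]
r3 m[X3→φ2] = [T, T, F]
r4 m[φ0→X15] = [T, T, F]
r4 m[φ0→X10] = [T, T, T]
r4 m[φ1→X15] = [T, T, T]
r4 m[φ1→X3] = [T, T, F]
r4 m[φ2→X15] = [T, T, F]
r4 m[φ2→X3] = [T, T, T]
r4 m[X15→φ0] = [T, T, F]
r4 m[X15→φ1] = [T, T, F]
r4 m[X15→φ2] = [T, T, F]
r4 m[X10→φ0] = [T, T, T]
r4 m[X3→φ1] = [T, T, T]
r4 m[X3→φ2] = [T, T, F]
fixed point reached at round 3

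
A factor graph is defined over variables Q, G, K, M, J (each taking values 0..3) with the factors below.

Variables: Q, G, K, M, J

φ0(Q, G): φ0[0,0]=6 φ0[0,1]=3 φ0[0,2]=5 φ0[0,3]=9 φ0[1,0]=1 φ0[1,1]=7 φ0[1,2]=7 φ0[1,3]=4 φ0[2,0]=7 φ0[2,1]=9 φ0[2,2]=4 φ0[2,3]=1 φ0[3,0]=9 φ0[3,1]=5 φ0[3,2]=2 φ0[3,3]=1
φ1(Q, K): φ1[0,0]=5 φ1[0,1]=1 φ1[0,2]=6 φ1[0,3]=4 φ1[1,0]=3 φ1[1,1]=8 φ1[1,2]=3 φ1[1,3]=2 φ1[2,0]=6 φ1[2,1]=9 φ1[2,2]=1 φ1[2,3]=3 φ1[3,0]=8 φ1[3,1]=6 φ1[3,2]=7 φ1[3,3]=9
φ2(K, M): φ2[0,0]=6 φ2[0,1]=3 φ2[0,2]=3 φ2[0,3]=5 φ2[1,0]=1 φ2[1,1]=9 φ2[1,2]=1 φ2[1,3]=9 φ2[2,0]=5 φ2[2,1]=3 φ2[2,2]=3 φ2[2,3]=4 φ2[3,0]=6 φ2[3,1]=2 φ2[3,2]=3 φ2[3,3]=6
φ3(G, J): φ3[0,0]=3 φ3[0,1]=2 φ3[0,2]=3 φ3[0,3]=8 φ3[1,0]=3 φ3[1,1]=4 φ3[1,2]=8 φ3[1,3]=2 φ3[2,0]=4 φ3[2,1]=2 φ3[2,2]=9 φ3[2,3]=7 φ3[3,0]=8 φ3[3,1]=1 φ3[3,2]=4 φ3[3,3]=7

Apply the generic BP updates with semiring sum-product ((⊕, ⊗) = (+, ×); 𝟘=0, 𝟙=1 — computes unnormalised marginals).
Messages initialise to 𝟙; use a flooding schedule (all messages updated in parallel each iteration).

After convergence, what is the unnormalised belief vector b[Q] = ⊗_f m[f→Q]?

init: all messages = 𝟙 over 4 values
r1 m[φ0→Q] = [23, 19, 21, 17]
r1 m[φ0→G] = [23, 24, 18, 15]
r1 m[φ1→Q] = [16, 16, 19, 30]
r1 m[φ1→K] = [22, 24, 17, 18]
r1 m[φ2→K] = [17, 20, 15, 17]
r1 m[φ2→M] = [18, 17, 10, 24]
r1 m[φ3→G] = [16, 17, 22, 20]
r1 m[φ3→J] = [18, 9, 24, 24]
r1 m[Q→φ0] = [1, 1, 1, 1]
r1 m[Q→φ1] = [1, 1, 1, 1]
r1 m[G→φ0] = [1, 1, 1, 1]
r1 m[G→φ3] = [1, 1, 1, 1]
r1 m[K→φ1] = [1, 1, 1, 1]
r1 m[K→φ2] = [1, 1, 1, 1]
r1 m[M→φ2] = [1, 1, 1, 1]
r1 m[J→φ3] = [1, 1, 1, 1]
r2 m[φ0→Q] = [23, 19, 21, 17]
r2 m[φ0→G] = [23, 24, 18, 15]
r2 m[φ1→Q] = [16, 16, 19, 30]
r2 m[φ1→K] = [22, 24, 17, 18]
r2 m[φ2→K] = [17, 20, 15, 17]
r2 m[φ2→M] = [18, 17, 10, 24]
r2 m[φ3→G] = [16, 17, 22, 20]
r2 m[φ3→J] = [18, 9, 24, 24]
r2 m[Q→φ0] = [16, 16, 19, 30]
r2 m[Q→φ1] = [23, 19, 21, 17]
r2 m[G→φ0] = [16, 17, 22, 20]
r2 m[G→φ3] = [23, 24, 18, 15]
r2 m[K→φ1] = [17, 20, 15, 17]
r2 m[K→φ2] = [22, 24, 17, 18]
r2 m[M→φ2] = [1, 1, 1, 1]
r2 m[J→φ3] = [1, 1, 1, 1]
r3 m[φ0→Q] = [437, 369, 373, 293]
r3 m[φ0→G] = [515, 481, 328, 257]
r3 m[φ1→Q] = [263, 290, 348, 514]
r3 m[φ1→K] = [434, 466, 335, 346]
r3 m[φ2→K] = [17, 20, 15, 17]
r3 m[φ2→M] = [349, 369, 195, 502]
r3 m[φ3→G] = [16, 17, 22, 20]
r3 m[φ3→J] = [333, 193, 483, 463]
r3 m[Q→φ0] = [16, 16, 19, 30]
r3 m[Q→φ1] = [23, 19, 21, 17]
r3 m[G→φ0] = [16, 17, 22, 20]
r3 m[G→φ3] = [23, 24, 18, 15]
r3 m[K→φ1] = [17, 20, 15, 17]
r3 m[K→φ2] = [22, 24, 17, 18]
r3 m[M→φ2] = [1, 1, 1, 1]
r3 m[J→φ3] = [1, 1, 1, 1]
r4 m[φ0→Q] = [437, 369, 373, 293]
r4 m[φ0→G] = [515, 481, 328, 257]
r4 m[φ1→Q] = [263, 290, 348, 514]
r4 m[φ1→K] = [434, 466, 335, 346]
r4 m[φ2→K] = [17, 20, 15, 17]
r4 m[φ2→M] = [349, 369, 195, 502]
r4 m[φ3→G] = [16, 17, 22, 20]
r4 m[φ3→J] = [333, 193, 483, 463]
r4 m[Q→φ0] = [263, 290, 348, 514]
r4 m[Q→φ1] = [437, 369, 373, 293]
r4 m[G→φ0] = [16, 17, 22, 20]
r4 m[G→φ3] = [515, 481, 328, 257]
r4 m[K→φ1] = [17, 20, 15, 17]
r4 m[K→φ2] = [434, 466, 335, 346]
r4 m[M→φ2] = [1, 1, 1, 1]
r4 m[J→φ3] = [1, 1, 1, 1]
r5 m[φ0→Q] = [437, 369, 373, 293]
r5 m[φ0→G] = [8930, 8521, 5765, 4389]
r5 m[φ1→Q] = [263, 290, 348, 514]
r5 m[φ1→K] = [7874, 8504, 6153, 6242]
r5 m[φ2→K] = [17, 20, 15, 17]
r5 m[φ2→M] = [6821, 7193, 3811, 9780]
r5 m[φ3→G] = [16, 17, 22, 20]
r5 m[φ3→J] = [6356, 3867, 9373, 9177]
r5 m[Q→φ0] = [263, 290, 348, 514]
r5 m[Q→φ1] = [437, 369, 373, 293]
r5 m[G→φ0] = [16, 17, 22, 20]
r5 m[G→φ3] = [515, 481, 328, 257]
r5 m[K→φ1] = [17, 20, 15, 17]
r5 m[K→φ2] = [434, 466, 335, 346]
r5 m[M→φ2] = [1, 1, 1, 1]
r5 m[J→φ3] = [1, 1, 1, 1]
r6 m[φ0→Q] = [437, 369, 373, 293]
r6 m[φ0→G] = [8930, 8521, 5765, 4389]
r6 m[φ1→Q] = [263, 290, 348, 514]
r6 m[φ1→K] = [7874, 8504, 6153, 6242]
r6 m[φ2→K] = [17, 20, 15, 17]
r6 m[φ2→M] = [6821, 7193, 3811, 9780]
r6 m[φ3→G] = [16, 17, 22, 20]
r6 m[φ3→J] = [6356, 3867, 9373, 9177]
r6 m[Q→φ0] = [263, 290, 348, 514]
r6 m[Q→φ1] = [437, 369, 373, 293]
r6 m[G→φ0] = [16, 17, 22, 20]
r6 m[G→φ3] = [8930, 8521, 5765, 4389]
r6 m[K→φ1] = [17, 20, 15, 17]
r6 m[K→φ2] = [7874, 8504, 6153, 6242]
r6 m[M→φ2] = [1, 1, 1, 1]
r6 m[J→φ3] = [1, 1, 1, 1]
r7 m[φ0→Q] = [437, 369, 373, 293]
r7 m[φ0→G] = [8930, 8521, 5765, 4389]
r7 m[φ1→Q] = [263, 290, 348, 514]
r7 m[φ1→K] = [7874, 8504, 6153, 6242]
r7 m[φ2→K] = [17, 20, 15, 17]
r7 m[φ2→M] = [123965, 131101, 69311, 177970]
r7 m[φ3→G] = [16, 17, 22, 20]
r7 m[φ3→J] = [110525, 67863, 164399, 159560]
r7 m[Q→φ0] = [263, 290, 348, 514]
r7 m[Q→φ1] = [437, 369, 373, 293]
r7 m[G→φ0] = [16, 17, 22, 20]
r7 m[G→φ3] = [8930, 8521, 5765, 4389]
r7 m[K→φ1] = [17, 20, 15, 17]
r7 m[K→φ2] = [7874, 8504, 6153, 6242]
r7 m[M→φ2] = [1, 1, 1, 1]
r7 m[J→φ3] = [1, 1, 1, 1]
r8 m[φ0→Q] = [437, 369, 373, 293]
r8 m[φ0→G] = [8930, 8521, 5765, 4389]
r8 m[φ1→Q] = [263, 290, 348, 514]
r8 m[φ1→K] = [7874, 8504, 6153, 6242]
r8 m[φ2→K] = [17, 20, 15, 17]
r8 m[φ2→M] = [123965, 131101, 69311, 177970]
r8 m[φ3→G] = [16, 17, 22, 20]
r8 m[φ3→J] = [110525, 67863, 164399, 159560]
r8 m[Q→φ0] = [263, 290, 348, 514]
r8 m[Q→φ1] = [437, 369, 373, 293]
r8 m[G→φ0] = [16, 17, 22, 20]
r8 m[G→φ3] = [8930, 8521, 5765, 4389]
r8 m[K→φ1] = [17, 20, 15, 17]
r8 m[K→φ2] = [7874, 8504, 6153, 6242]
r8 m[M→φ2] = [1, 1, 1, 1]
r8 m[J→φ3] = [1, 1, 1, 1]
fixed point reached at round 8
b[Q] = ⊗ incoming = [114931, 107010, 129804, 150602]

b[Q] = [114931, 107010, 129804, 150602]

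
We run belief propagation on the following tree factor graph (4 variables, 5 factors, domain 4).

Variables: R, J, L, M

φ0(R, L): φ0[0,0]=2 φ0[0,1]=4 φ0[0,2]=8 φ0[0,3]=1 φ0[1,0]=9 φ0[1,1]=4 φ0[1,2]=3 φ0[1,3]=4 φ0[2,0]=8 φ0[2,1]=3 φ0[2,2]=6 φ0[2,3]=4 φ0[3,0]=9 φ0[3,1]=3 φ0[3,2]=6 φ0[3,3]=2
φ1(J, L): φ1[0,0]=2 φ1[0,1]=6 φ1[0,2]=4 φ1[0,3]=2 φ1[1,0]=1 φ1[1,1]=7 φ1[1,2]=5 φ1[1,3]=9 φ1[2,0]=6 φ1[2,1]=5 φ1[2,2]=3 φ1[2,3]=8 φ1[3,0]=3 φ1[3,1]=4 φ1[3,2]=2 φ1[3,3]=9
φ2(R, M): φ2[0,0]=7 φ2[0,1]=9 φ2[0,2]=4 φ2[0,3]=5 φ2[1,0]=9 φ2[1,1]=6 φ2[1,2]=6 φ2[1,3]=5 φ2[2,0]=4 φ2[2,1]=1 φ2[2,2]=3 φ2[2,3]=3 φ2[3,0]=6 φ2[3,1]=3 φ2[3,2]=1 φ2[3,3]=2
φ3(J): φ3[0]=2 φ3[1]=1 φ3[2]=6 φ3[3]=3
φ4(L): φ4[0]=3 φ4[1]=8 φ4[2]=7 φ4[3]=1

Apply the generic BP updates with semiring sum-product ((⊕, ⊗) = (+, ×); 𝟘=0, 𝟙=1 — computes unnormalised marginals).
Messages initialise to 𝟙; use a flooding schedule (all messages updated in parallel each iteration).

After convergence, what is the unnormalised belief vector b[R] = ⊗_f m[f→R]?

init: all messages = 𝟙 over 4 values
r1 m[φ0→R] = [15, 20, 21, 20]
r1 m[φ0→L] = [28, 14, 23, 11]
r1 m[φ1→J] = [14, 22, 22, 18]
r1 m[φ1→L] = [12, 22, 14, 28]
r1 m[φ2→R] = [25, 26, 11, 12]
r1 m[φ2→M] = [26, 19, 14, 15]
r1 m[φ3→J] = [2, 1, 6, 3]
r1 m[φ4→L] = [3, 8, 7, 1]
r1 m[R→φ0] = [1, 1, 1, 1]
r1 m[R→φ2] = [1, 1, 1, 1]
r1 m[J→φ1] = [1, 1, 1, 1]
r1 m[J→φ3] = [1, 1, 1, 1]
r1 m[L→φ0] = [1, 1, 1, 1]
r1 m[L→φ1] = [1, 1, 1, 1]
r1 m[L→φ4] = [1, 1, 1, 1]
r1 m[M→φ2] = [1, 1, 1, 1]
r2 m[φ0→R] = [15, 20, 21, 20]
r2 m[φ0→L] = [28, 14, 23, 11]
r2 m[φ1→J] = [14, 22, 22, 18]
r2 m[φ1→L] = [12, 22, 14, 28]
r2 m[φ2→R] = [25, 26, 11, 12]
r2 m[φ2→M] = [26, 19, 14, 15]
r2 m[φ3→J] = [2, 1, 6, 3]
r2 m[φ4→L] = [3, 8, 7, 1]
r2 m[R→φ0] = [25, 26, 11, 12]
r2 m[R→φ2] = [15, 20, 21, 20]
r2 m[J→φ1] = [2, 1, 6, 3]
r2 m[J→φ3] = [14, 22, 22, 18]
r2 m[L→φ0] = [36, 176, 98, 28]
r2 m[L→φ1] = [84, 112, 161, 11]
r2 m[L→φ4] = [336, 308, 322, 308]
r2 m[M→φ2] = [1, 1, 1, 1]
r3 m[φ0→R] = [1588, 1434, 1516, 1496]
r3 m[φ0→L] = [480, 273, 416, 197]
r3 m[φ1→J] = [1506, 1772, 1635, 1121]
r3 m[φ1→L] = [50, 61, 37, 88]
r3 m[φ2→R] = [25, 26, 11, 12]
r3 m[φ2→M] = [489, 336, 263, 278]
r3 m[φ3→J] = [2, 1, 6, 3]
r3 m[φ4→L] = [3, 8, 7, 1]
r3 m[R→φ0] = [25, 26, 11, 12]
r3 m[R→φ2] = [15, 20, 21, 20]
r3 m[J→φ1] = [2, 1, 6, 3]
r3 m[J→φ3] = [14, 22, 22, 18]
r3 m[L→φ0] = [36, 176, 98, 28]
r3 m[L→φ1] = [84, 112, 161, 11]
r3 m[L→φ4] = [336, 308, 322, 308]
r3 m[M→φ2] = [1, 1, 1, 1]
r4 m[φ0→R] = [1588, 1434, 1516, 1496]
r4 m[φ0→L] = [480, 273, 416, 197]
r4 m[φ1→J] = [1506, 1772, 1635, 1121]
r4 m[φ1→L] = [50, 61, 37, 88]
r4 m[φ2→R] = [25, 26, 11, 12]
r4 m[φ2→M] = [489, 336, 263, 278]
r4 m[φ3→J] = [2, 1, 6, 3]
r4 m[φ4→L] = [3, 8, 7, 1]
r4 m[R→φ0] = [25, 26, 11, 12]
r4 m[R→φ2] = [1588, 1434, 1516, 1496]
r4 m[J→φ1] = [2, 1, 6, 3]
r4 m[J→φ3] = [1506, 1772, 1635, 1121]
r4 m[L→φ0] = [150, 488, 259, 88]
r4 m[L→φ1] = [1440, 2184, 2912, 197]
r4 m[L→φ4] = [24000, 16653, 15392, 17336]
r4 m[M→φ2] = [1, 1, 1, 1]
r5 m[φ0→R] = [4412, 4431, 4570, 4544]
r5 m[φ0→L] = [480, 273, 416, 197]
r5 m[φ1→J] = [28026, 33061, 29872, 20653]
r5 m[φ1→L] = [50, 61, 37, 88]
r5 m[φ2→R] = [25, 26, 11, 12]
r5 m[φ2→M] = [39062, 28900, 21000, 22650]
r5 m[φ3→J] = [2, 1, 6, 3]
r5 m[φ4→L] = [3, 8, 7, 1]
r5 m[R→φ0] = [25, 26, 11, 12]
r5 m[R→φ2] = [1588, 1434, 1516, 1496]
r5 m[J→φ1] = [2, 1, 6, 3]
r5 m[J→φ3] = [1506, 1772, 1635, 1121]
r5 m[L→φ0] = [150, 488, 259, 88]
r5 m[L→φ1] = [1440, 2184, 2912, 197]
r5 m[L→φ4] = [24000, 16653, 15392, 17336]
r5 m[M→φ2] = [1, 1, 1, 1]
r6 m[φ0→R] = [4412, 4431, 4570, 4544]
r6 m[φ0→L] = [480, 273, 416, 197]
r6 m[φ1→J] = [28026, 33061, 29872, 20653]
r6 m[φ1→L] = [50, 61, 37, 88]
r6 m[φ2→R] = [25, 26, 11, 12]
r6 m[φ2→M] = [39062, 28900, 21000, 22650]
r6 m[φ3→J] = [2, 1, 6, 3]
r6 m[φ4→L] = [3, 8, 7, 1]
r6 m[R→φ0] = [25, 26, 11, 12]
r6 m[R→φ2] = [4412, 4431, 4570, 4544]
r6 m[J→φ1] = [2, 1, 6, 3]
r6 m[J→φ3] = [28026, 33061, 29872, 20653]
r6 m[L→φ0] = [150, 488, 259, 88]
r6 m[L→φ1] = [1440, 2184, 2912, 197]
r6 m[L→φ4] = [24000, 16653, 15392, 17336]
r6 m[M→φ2] = [1, 1, 1, 1]
r7 m[φ0→R] = [4412, 4431, 4570, 4544]
r7 m[φ0→L] = [480, 273, 416, 197]
r7 m[φ1→J] = [28026, 33061, 29872, 20653]
r7 m[φ1→L] = [50, 61, 37, 88]
r7 m[φ2→R] = [25, 26, 11, 12]
r7 m[φ2→M] = [116307, 84496, 62488, 67013]
r7 m[φ3→J] = [2, 1, 6, 3]
r7 m[φ4→L] = [3, 8, 7, 1]
r7 m[R→φ0] = [25, 26, 11, 12]
r7 m[R→φ2] = [4412, 4431, 4570, 4544]
r7 m[J→φ1] = [2, 1, 6, 3]
r7 m[J→φ3] = [28026, 33061, 29872, 20653]
r7 m[L→φ0] = [150, 488, 259, 88]
r7 m[L→φ1] = [1440, 2184, 2912, 197]
r7 m[L→φ4] = [24000, 16653, 15392, 17336]
r7 m[M→φ2] = [1, 1, 1, 1]
r8 m[φ0→R] = [4412, 4431, 4570, 4544]
r8 m[φ0→L] = [480, 273, 416, 197]
r8 m[φ1→J] = [28026, 33061, 29872, 20653]
r8 m[φ1→L] = [50, 61, 37, 88]
r8 m[φ2→R] = [25, 26, 11, 12]
r8 m[φ2→M] = [116307, 84496, 62488, 67013]
r8 m[φ3→J] = [2, 1, 6, 3]
r8 m[φ4→L] = [3, 8, 7, 1]
r8 m[R→φ0] = [25, 26, 11, 12]
r8 m[R→φ2] = [4412, 4431, 4570, 4544]
r8 m[J→φ1] = [2, 1, 6, 3]
r8 m[J→φ3] = [28026, 33061, 29872, 20653]
r8 m[L→φ0] = [150, 488, 259, 88]
r8 m[L→φ1] = [1440, 2184, 2912, 197]
r8 m[L→φ4] = [24000, 16653, 15392, 17336]
r8 m[M→φ2] = [1, 1, 1, 1]
fixed point reached at round 8
b[R] = ⊗ incoming = [110300, 115206, 50270, 54528]

b[R] = [110300, 115206, 50270, 54528]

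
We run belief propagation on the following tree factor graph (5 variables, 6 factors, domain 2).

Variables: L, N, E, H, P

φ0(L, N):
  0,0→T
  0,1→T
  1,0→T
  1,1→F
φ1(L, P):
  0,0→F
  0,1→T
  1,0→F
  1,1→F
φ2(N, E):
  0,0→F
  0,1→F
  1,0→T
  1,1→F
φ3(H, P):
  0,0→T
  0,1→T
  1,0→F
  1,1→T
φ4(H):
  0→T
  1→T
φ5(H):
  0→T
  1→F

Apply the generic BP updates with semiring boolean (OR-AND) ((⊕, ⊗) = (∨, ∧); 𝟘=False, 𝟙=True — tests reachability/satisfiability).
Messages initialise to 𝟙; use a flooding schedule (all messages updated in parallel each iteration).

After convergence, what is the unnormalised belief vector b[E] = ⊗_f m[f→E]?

init: all messages = 𝟙 over 2 values
r1 m[φ0→L] = [T, T]
r1 m[φ0→N] = [T, T]
r1 m[φ1→L] = [T, F]
r1 m[φ1→P] = [F, T]
r1 m[φ2→N] = [F, T]
r1 m[φ2→E] = [T, F]
r1 m[φ3→H] = [T, T]
r1 m[φ3→P] = [T, T]
r1 m[φ4→H] = [T, T]
r1 m[φ5→H] = [T, F]
r1 m[L→φ0] = [T, T]
r1 m[L→φ1] = [T, T]
r1 m[N→φ0] = [T, T]
r1 m[N→φ2] = [T, T]
r1 m[E→φ2] = [T, T]
r1 m[H→φ3] = [T, T]
r1 m[H→φ4] = [T, T]
r1 m[H→φ5] = [T, T]
r1 m[P→φ1] = [T, T]
r1 m[P→φ3] = [T, T]
r2 m[φ0→L] = [T, T]
r2 m[φ0→N] = [T, T]
r2 m[φ1→L] = [T, F]
r2 m[φ1→P] = [F, T]
r2 m[φ2→N] = [F, T]
r2 m[φ2→E] = [T, F]
r2 m[φ3→H] = [T, T]
r2 m[φ3→P] = [T, T]
r2 m[φ4→H] = [T, T]
r2 m[φ5→H] = [T, F]
r2 m[L→φ0] = [T, F]
r2 m[L→φ1] = [T, T]
r2 m[N→φ0] = [F, T]
r2 m[N→φ2] = [T, T]
r2 m[E→φ2] = [T, T]
r2 m[H→φ3] = [T, F]
r2 m[H→φ4] = [T, F]
r2 m[H→φ5] = [T, T]
r2 m[P→φ1] = [T, T]
r2 m[P→φ3] = [F, T]
r3 m[φ0→L] = [T, F]
r3 m[φ0→N] = [T, T]
r3 m[φ1→L] = [T, F]
r3 m[φ1→P] = [F, T]
r3 m[φ2→N] = [F, T]
r3 m[φ2→E] = [T, F]
r3 m[φ3→H] = [T, T]
r3 m[φ3→P] = [T, T]
r3 m[φ4→H] = [T, T]
r3 m[φ5→H] = [T, F]
r3 m[L→φ0] = [T, F]
r3 m[L→φ1] = [T, T]
r3 m[N→φ0] = [F, T]
r3 m[N→φ2] = [T, T]
r3 m[E→φ2] = [T, T]
r3 m[H→φ3] = [T, F]
r3 m[H→φ4] = [T, F]
r3 m[H→φ5] = [T, T]
r3 m[P→φ1] = [T, T]
r3 m[P→φ3] = [F, T]
r4 m[φ0→L] = [T, F]
r4 m[φ0→N] = [T, T]
r4 m[φ1→L] = [T, F]
r4 m[φ1→P] = [F, T]
r4 m[φ2→N] = [F, T]
r4 m[φ2→E] = [T, F]
r4 m[φ3→H] = [T, T]
r4 m[φ3→P] = [T, T]
r4 m[φ4→H] = [T, T]
r4 m[φ5→H] = [T, F]
r4 m[L→φ0] = [T, F]
r4 m[L→φ1] = [T, F]
r4 m[N→φ0] = [F, T]
r4 m[N→φ2] = [T, T]
r4 m[E→φ2] = [T, T]
r4 m[H→φ3] = [T, F]
r4 m[H→φ4] = [T, F]
r4 m[H→φ5] = [T, T]
r4 m[P→φ1] = [T, T]
r4 m[P→φ3] = [F, T]
r5 m[φ0→L] = [T, F]
r5 m[φ0→N] = [T, T]
r5 m[φ1→L] = [T, F]
r5 m[φ1→P] = [F, T]
r5 m[φ2→N] = [F, T]
r5 m[φ2→E] = [T, F]
r5 m[φ3→H] = [T, T]
r5 m[φ3→P] = [T, T]
r5 m[φ4→H] = [T, T]
r5 m[φ5→H] = [T, F]
r5 m[L→φ0] = [T, F]
r5 m[L→φ1] = [T, F]
r5 m[N→φ0] = [F, T]
r5 m[N→φ2] = [T, T]
r5 m[E→φ2] = [T, T]
r5 m[H→φ3] = [T, F]
r5 m[H→φ4] = [T, F]
r5 m[H→φ5] = [T, T]
r5 m[P→φ1] = [T, T]
r5 m[P→φ3] = [F, T]
fixed point reached at round 5
b[E] = ⊗ incoming = [T, F]

b[E] = [T, F]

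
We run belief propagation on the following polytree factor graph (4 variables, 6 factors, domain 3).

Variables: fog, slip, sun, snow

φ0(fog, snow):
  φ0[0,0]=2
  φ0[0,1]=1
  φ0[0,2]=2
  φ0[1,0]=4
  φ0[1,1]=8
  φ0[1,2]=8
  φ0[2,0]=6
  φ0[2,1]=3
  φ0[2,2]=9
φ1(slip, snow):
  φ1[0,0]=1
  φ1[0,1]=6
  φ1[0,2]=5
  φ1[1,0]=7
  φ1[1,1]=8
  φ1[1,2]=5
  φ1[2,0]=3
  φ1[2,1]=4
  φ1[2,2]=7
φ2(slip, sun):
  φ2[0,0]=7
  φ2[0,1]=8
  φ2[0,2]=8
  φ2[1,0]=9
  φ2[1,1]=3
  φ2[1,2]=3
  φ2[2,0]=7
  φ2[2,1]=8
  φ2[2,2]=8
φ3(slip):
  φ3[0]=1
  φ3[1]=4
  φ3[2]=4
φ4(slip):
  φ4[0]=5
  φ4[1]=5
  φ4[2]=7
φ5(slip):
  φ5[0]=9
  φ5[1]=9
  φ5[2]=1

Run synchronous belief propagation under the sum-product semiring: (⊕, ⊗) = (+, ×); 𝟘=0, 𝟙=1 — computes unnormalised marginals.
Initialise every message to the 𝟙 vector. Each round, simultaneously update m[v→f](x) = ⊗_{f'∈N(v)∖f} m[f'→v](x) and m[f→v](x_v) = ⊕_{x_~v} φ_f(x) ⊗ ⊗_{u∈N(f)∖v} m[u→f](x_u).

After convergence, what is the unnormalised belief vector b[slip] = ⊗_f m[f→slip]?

init: all messages = 𝟙 over 3 values
r1 m[φ0→fog] = [5, 20, 18]
r1 m[φ0→snow] = [12, 12, 19]
r1 m[φ1→slip] = [12, 20, 14]
r1 m[φ1→snow] = [11, 18, 17]
r1 m[φ2→slip] = [23, 15, 23]
r1 m[φ2→sun] = [23, 19, 19]
r1 m[φ3→slip] = [1, 4, 4]
r1 m[φ4→slip] = [5, 5, 7]
r1 m[φ5→slip] = [9, 9, 1]
r1 m[fog→φ0] = [1, 1, 1]
r1 m[slip→φ1] = [1, 1, 1]
r1 m[slip→φ2] = [1, 1, 1]
r1 m[slip→φ3] = [1, 1, 1]
r1 m[slip→φ4] = [1, 1, 1]
r1 m[slip→φ5] = [1, 1, 1]
r1 m[sun→φ2] = [1, 1, 1]
r1 m[snow→φ0] = [1, 1, 1]
r1 m[snow→φ1] = [1, 1, 1]
r2 m[φ0→fog] = [5, 20, 18]
r2 m[φ0→snow] = [12, 12, 19]
r2 m[φ1→slip] = [12, 20, 14]
r2 m[φ1→snow] = [11, 18, 17]
r2 m[φ2→slip] = [23, 15, 23]
r2 m[φ2→sun] = [23, 19, 19]
r2 m[φ3→slip] = [1, 4, 4]
r2 m[φ4→slip] = [5, 5, 7]
r2 m[φ5→slip] = [9, 9, 1]
r2 m[fog→φ0] = [1, 1, 1]
r2 m[slip→φ1] = [1035, 2700, 644]
r2 m[slip→φ2] = [540, 3600, 392]
r2 m[slip→φ3] = [12420, 13500, 2254]
r2 m[slip→φ4] = [2484, 10800, 1288]
r2 m[slip→φ5] = [1380, 6000, 9016]
r2 m[sun→φ2] = [1, 1, 1]
r2 m[snow→φ0] = [11, 18, 17]
r2 m[snow→φ1] = [12, 12, 19]
r3 m[φ0→fog] = [74, 324, 273]
r3 m[φ0→snow] = [12, 12, 19]
r3 m[φ1→slip] = [179, 275, 217]
r3 m[φ1→snow] = [21867, 30386, 23183]
r3 m[φ2→slip] = [23, 15, 23]
r3 m[φ2→sun] = [38924, 18256, 18256]
r3 m[φ3→slip] = [1, 4, 4]
r3 m[φ4→slip] = [5, 5, 7]
r3 m[φ5→slip] = [9, 9, 1]
r3 m[fog→φ0] = [1, 1, 1]
r3 m[slip→φ1] = [1035, 2700, 644]
r3 m[slip→φ2] = [540, 3600, 392]
r3 m[slip→φ3] = [12420, 13500, 2254]
r3 m[slip→φ4] = [2484, 10800, 1288]
r3 m[slip→φ5] = [1380, 6000, 9016]
r3 m[sun→φ2] = [1, 1, 1]
r3 m[snow→φ0] = [11, 18, 17]
r3 m[snow→φ1] = [12, 12, 19]
r4 m[φ0→fog] = [74, 324, 273]
r4 m[φ0→snow] = [12, 12, 19]
r4 m[φ1→slip] = [179, 275, 217]
r4 m[φ1→snow] = [21867, 30386, 23183]
r4 m[φ2→slip] = [23, 15, 23]
r4 m[φ2→sun] = [38924, 18256, 18256]
r4 m[φ3→slip] = [1, 4, 4]
r4 m[φ4→slip] = [5, 5, 7]
r4 m[φ5→slip] = [9, 9, 1]
r4 m[fog→φ0] = [1, 1, 1]
r4 m[slip→φ1] = [1035, 2700, 644]
r4 m[slip→φ2] = [8055, 49500, 6076]
r4 m[slip→φ3] = [185265, 185625, 34937]
r4 m[slip→φ4] = [37053, 148500, 19964]
r4 m[slip→φ5] = [20585, 82500, 139748]
r4 m[sun→φ2] = [1, 1, 1]
r4 m[snow→φ0] = [21867, 30386, 23183]
r4 m[snow→φ1] = [12, 12, 19]
r5 m[φ0→fog] = [120486, 516020, 431007]
r5 m[φ0→snow] = [12, 12, 19]
r5 m[φ1→slip] = [179, 275, 217]
r5 m[φ1→snow] = [21867, 30386, 23183]
r5 m[φ2→slip] = [23, 15, 23]
r5 m[φ2→sun] = [544417, 261548, 261548]
r5 m[φ3→slip] = [1, 4, 4]
r5 m[φ4→slip] = [5, 5, 7]
r5 m[φ5→slip] = [9, 9, 1]
r5 m[fog→φ0] = [1, 1, 1]
r5 m[slip→φ1] = [1035, 2700, 644]
r5 m[slip→φ2] = [8055, 49500, 6076]
r5 m[slip→φ3] = [185265, 185625, 34937]
r5 m[slip→φ4] = [37053, 148500, 19964]
r5 m[slip→φ5] = [20585, 82500, 139748]
r5 m[sun→φ2] = [1, 1, 1]
r5 m[snow→φ0] = [21867, 30386, 23183]
r5 m[snow→φ1] = [12, 12, 19]
r6 m[φ0→fog] = [120486, 516020, 431007]
r6 m[φ0→snow] = [12, 12, 19]
r6 m[φ1→slip] = [179, 275, 217]
r6 m[φ1→snow] = [21867, 30386, 23183]
r6 m[φ2→slip] = [23, 15, 23]
r6 m[φ2→sun] = [544417, 261548, 261548]
r6 m[φ3→slip] = [1, 4, 4]
r6 m[φ4→slip] = [5, 5, 7]
r6 m[φ5→slip] = [9, 9, 1]
r6 m[fog→φ0] = [1, 1, 1]
r6 m[slip→φ1] = [1035, 2700, 644]
r6 m[slip→φ2] = [8055, 49500, 6076]
r6 m[slip→φ3] = [185265, 185625, 34937]
r6 m[slip→φ4] = [37053, 148500, 19964]
r6 m[slip→φ5] = [20585, 82500, 139748]
r6 m[sun→φ2] = [1, 1, 1]
r6 m[snow→φ0] = [21867, 30386, 23183]
r6 m[snow→φ1] = [12, 12, 19]
fixed point reached at round 6
b[slip] = ⊗ incoming = [185265, 742500, 139748]

b[slip] = [185265, 742500, 139748]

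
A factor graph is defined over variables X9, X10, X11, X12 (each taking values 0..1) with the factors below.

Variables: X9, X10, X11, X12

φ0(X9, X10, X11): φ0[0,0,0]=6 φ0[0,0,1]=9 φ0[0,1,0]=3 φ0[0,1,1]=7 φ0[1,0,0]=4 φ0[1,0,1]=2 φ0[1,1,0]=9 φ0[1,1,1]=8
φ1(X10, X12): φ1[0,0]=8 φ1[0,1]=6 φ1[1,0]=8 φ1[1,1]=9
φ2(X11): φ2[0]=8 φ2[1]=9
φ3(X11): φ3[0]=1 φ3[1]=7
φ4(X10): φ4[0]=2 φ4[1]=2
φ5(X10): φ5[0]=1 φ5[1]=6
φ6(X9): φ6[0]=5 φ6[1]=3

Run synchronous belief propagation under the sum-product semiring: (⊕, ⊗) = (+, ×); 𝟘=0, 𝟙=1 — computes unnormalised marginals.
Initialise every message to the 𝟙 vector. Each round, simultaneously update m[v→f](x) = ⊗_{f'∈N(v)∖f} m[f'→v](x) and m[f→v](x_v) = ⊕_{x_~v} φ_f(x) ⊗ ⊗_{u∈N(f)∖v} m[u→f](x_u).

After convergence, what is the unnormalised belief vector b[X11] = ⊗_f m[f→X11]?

init: all messages = 𝟙 over 2 values
r1 m[φ0→X9] = [25, 23]
r1 m[φ0→X10] = [21, 27]
r1 m[φ0→X11] = [22, 26]
r1 m[φ1→X10] = [14, 17]
r1 m[φ1→X12] = [16, 15]
r1 m[φ2→X11] = [8, 9]
r1 m[φ3→X11] = [1, 7]
r1 m[φ4→X10] = [2, 2]
r1 m[φ5→X10] = [1, 6]
r1 m[φ6→X9] = [5, 3]
r1 m[X9→φ0] = [1, 1]
r1 m[X9→φ6] = [1, 1]
r1 m[X10→φ0] = [1, 1]
r1 m[X10→φ1] = [1, 1]
r1 m[X10→φ4] = [1, 1]
r1 m[X10→φ5] = [1, 1]
r1 m[X11→φ0] = [1, 1]
r1 m[X11→φ2] = [1, 1]
r1 m[X11→φ3] = [1, 1]
r1 m[X12→φ1] = [1, 1]
r2 m[φ0→X9] = [25, 23]
r2 m[φ0→X10] = [21, 27]
r2 m[φ0→X11] = [22, 26]
r2 m[φ1→X10] = [14, 17]
r2 m[φ1→X12] = [16, 15]
r2 m[φ2→X11] = [8, 9]
r2 m[φ3→X11] = [1, 7]
r2 m[φ4→X10] = [2, 2]
r2 m[φ5→X10] = [1, 6]
r2 m[φ6→X9] = [5, 3]
r2 m[X9→φ0] = [5, 3]
r2 m[X9→φ6] = [25, 23]
r2 m[X10→φ0] = [28, 204]
r2 m[X10→φ1] = [42, 324]
r2 m[X10→φ4] = [294, 2754]
r2 m[X10→φ5] = [588, 918]
r2 m[X11→φ0] = [8, 63]
r2 m[X11→φ2] = [22, 182]
r2 m[X11→φ3] = [176, 234]
r2 m[X12→φ1] = [1, 1]
r3 m[φ0→X9] = [112080, 121928]
r3 m[φ0→X10] = [3549, 4053]
r3 m[φ0→X11] = [9744, 13464]
r3 m[φ1→X10] = [14, 17]
r3 m[φ1→X12] = [2928, 3168]
r3 m[φ2→X11] = [8, 9]
r3 m[φ3→X11] = [1, 7]
r3 m[φ4→X10] = [2, 2]
r3 m[φ5→X10] = [1, 6]
r3 m[φ6→X9] = [5, 3]
r3 m[X9→φ0] = [5, 3]
r3 m[X9→φ6] = [25, 23]
r3 m[X10→φ0] = [28, 204]
r3 m[X10→φ1] = [42, 324]
r3 m[X10→φ4] = [294, 2754]
r3 m[X10→φ5] = [588, 918]
r3 m[X11→φ0] = [8, 63]
r3 m[X11→φ2] = [22, 182]
r3 m[X11→φ3] = [176, 234]
r3 m[X12→φ1] = [1, 1]
r4 m[φ0→X9] = [112080, 121928]
r4 m[φ0→X10] = [3549, 4053]
r4 m[φ0→X11] = [9744, 13464]
r4 m[φ1→X10] = [14, 17]
r4 m[φ1→X12] = [2928, 3168]
r4 m[φ2→X11] = [8, 9]
r4 m[φ3→X11] = [1, 7]
r4 m[φ4→X10] = [2, 2]
r4 m[φ5→X10] = [1, 6]
r4 m[φ6→X9] = [5, 3]
r4 m[X9→φ0] = [5, 3]
r4 m[X9→φ6] = [112080, 121928]
r4 m[X10→φ0] = [28, 204]
r4 m[X10→φ1] = [7098, 48636]
r4 m[X10→φ4] = [49686, 413406]
r4 m[X10→φ5] = [99372, 137802]
r4 m[X11→φ0] = [8, 63]
r4 m[X11→φ2] = [9744, 94248]
r4 m[X11→φ3] = [77952, 121176]
r4 m[X12→φ1] = [1, 1]
r5 m[φ0→X9] = [112080, 121928]
r5 m[φ0→X10] = [3549, 4053]
r5 m[φ0→X11] = [9744, 13464]
r5 m[φ1→X10] = [14, 17]
r5 m[φ1→X12] = [445872, 480312]
r5 m[φ2→X11] = [8, 9]
r5 m[φ3→X11] = [1, 7]
r5 m[φ4→X10] = [2, 2]
r5 m[φ5→X10] = [1, 6]
r5 m[φ6→X9] = [5, 3]
r5 m[X9→φ0] = [5, 3]
r5 m[X9→φ6] = [112080, 121928]
r5 m[X10→φ0] = [28, 204]
r5 m[X10→φ1] = [7098, 48636]
r5 m[X10→φ4] = [49686, 413406]
r5 m[X10→φ5] = [99372, 137802]
r5 m[X11→φ0] = [8, 63]
r5 m[X11→φ2] = [9744, 94248]
r5 m[X11→φ3] = [77952, 121176]
r5 m[X12→φ1] = [1, 1]
r6 m[φ0→X9] = [112080, 121928]
r6 m[φ0→X10] = [3549, 4053]
r6 m[φ0→X11] = [9744, 13464]
r6 m[φ1→X10] = [14, 17]
r6 m[φ1→X12] = [445872, 480312]
r6 m[φ2→X11] = [8, 9]
r6 m[φ3→X11] = [1, 7]
r6 m[φ4→X10] = [2, 2]
r6 m[φ5→X10] = [1, 6]
r6 m[φ6→X9] = [5, 3]
r6 m[X9→φ0] = [5, 3]
r6 m[X9→φ6] = [112080, 121928]
r6 m[X10→φ0] = [28, 204]
r6 m[X10→φ1] = [7098, 48636]
r6 m[X10→φ4] = [49686, 413406]
r6 m[X10→φ5] = [99372, 137802]
r6 m[X11→φ0] = [8, 63]
r6 m[X11→φ2] = [9744, 94248]
r6 m[X11→φ3] = [77952, 121176]
r6 m[X12→φ1] = [1, 1]
fixed point reached at round 6
b[X11] = ⊗ incoming = [77952, 848232]

b[X11] = [77952, 848232]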